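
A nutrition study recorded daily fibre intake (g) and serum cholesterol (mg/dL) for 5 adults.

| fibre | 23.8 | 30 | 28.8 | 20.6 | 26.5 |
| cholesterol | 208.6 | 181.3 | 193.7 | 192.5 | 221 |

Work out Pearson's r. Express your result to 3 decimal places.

-0.257

n = 5, Σx = 129.7, Σy = 997.1, Σx² = 3422.49, Σy² = 199800.59, Σxy = 25804.24
nΣxy − ΣxΣy = 129021.2 − 129323.87 = -302.67
nΣx² − (Σx)² = 17112.45 − 16822.09 = 290.36; nΣy² − (Σy)² = 999002.95 − 994208.41 = 4794.54
r = -302.67 / √(290.36 × 4794.54) = -302.67 / 1179.8909 ≈ -0.257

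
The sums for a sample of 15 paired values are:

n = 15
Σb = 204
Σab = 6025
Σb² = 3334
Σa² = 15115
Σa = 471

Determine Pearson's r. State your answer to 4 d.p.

r = (nΣab − ΣaΣb) / √[(nΣa² − (Σa)²)(nΣb² − (Σb)²)]
Numerator: 15×6025 − 471×204 = -5709
Denominator: √[(226725 − 221841)(50010 − 41616)] = √[4884 × 8394] = 6402.8350
r = -5709 / 6402.8350 ≈ -0.8916

-0.8916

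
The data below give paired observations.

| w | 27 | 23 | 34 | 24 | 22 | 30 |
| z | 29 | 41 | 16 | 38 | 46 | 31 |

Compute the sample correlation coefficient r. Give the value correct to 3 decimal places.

n = 6, Σw = 160, Σz = 201, Σw² = 4374, Σz² = 7299, Σwz = 5124
nΣwz − ΣwΣz = 30744 − 32160 = -1416
nΣw² − (Σw)² = 26244 − 25600 = 644; nΣz² − (Σz)² = 43794 − 40401 = 3393
r = -1416 / √(644 × 3393) = -1416 / 1478.2057 ≈ -0.958

-0.958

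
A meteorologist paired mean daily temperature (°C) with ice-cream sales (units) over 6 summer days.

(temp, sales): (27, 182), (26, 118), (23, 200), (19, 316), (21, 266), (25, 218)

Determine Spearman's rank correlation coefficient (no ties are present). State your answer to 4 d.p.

-0.8857

Rank temp: 6, 5, 3, 1, 2, 4
Rank sales: 2, 1, 3, 6, 5, 4
d = rank(temp) − rank(sales): 4, 4, 0, -5, -3, 0; Σd² = 66
ρ = 1 − 6Σd² / [n(n²−1)] = 1 − 6×66 / (6×35) = 1 − 396/210 ≈ -0.8857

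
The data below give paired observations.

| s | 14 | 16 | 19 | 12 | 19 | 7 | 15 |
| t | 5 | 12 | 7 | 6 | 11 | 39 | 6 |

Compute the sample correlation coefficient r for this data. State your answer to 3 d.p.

-0.704

n = 7, Σs = 102, Σt = 86, Σs² = 1592, Σt² = 1932, Σst = 1039
nΣst − ΣsΣt = 7273 − 8772 = -1499
nΣs² − (Σs)² = 11144 − 10404 = 740; nΣt² − (Σt)² = 13524 − 7396 = 6128
r = -1499 / √(740 × 6128) = -1499 / 2129.4882 ≈ -0.704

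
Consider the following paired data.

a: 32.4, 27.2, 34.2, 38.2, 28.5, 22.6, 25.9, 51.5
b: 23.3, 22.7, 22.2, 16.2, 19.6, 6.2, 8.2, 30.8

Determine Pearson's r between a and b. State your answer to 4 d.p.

0.7451

n = 8, Σa = 260.5, Σb = 149.2, Σa² = 9064.55, Σb² = 3251.94, Σab = 5247.74
nΣab − ΣaΣb = 41981.92 − 38866.6 = 3115.32
nΣa² − (Σa)² = 72516.4 − 67860.25 = 4656.15; nΣb² − (Σb)² = 26015.52 − 22260.64 = 3754.88
r = 3115.32 / √(4656.15 × 3754.88) = 3115.32 / 4181.3018 ≈ 0.7451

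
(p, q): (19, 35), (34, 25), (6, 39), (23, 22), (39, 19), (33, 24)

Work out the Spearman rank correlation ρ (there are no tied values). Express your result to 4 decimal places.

-0.7714

Rank p: 2, 5, 1, 3, 6, 4
Rank q: 5, 4, 6, 2, 1, 3
d = rank(p) − rank(q): -3, 1, -5, 1, 5, 1; Σd² = 62
ρ = 1 − 6Σd² / [n(n²−1)] = 1 − 6×62 / (6×35) = 1 − 372/210 ≈ -0.7714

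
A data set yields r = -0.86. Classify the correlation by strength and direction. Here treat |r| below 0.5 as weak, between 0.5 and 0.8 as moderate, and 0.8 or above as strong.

strong negative

r = -0.86 < 0 so the relationship is negative.
|r| = 0.86, which falls in the strong range.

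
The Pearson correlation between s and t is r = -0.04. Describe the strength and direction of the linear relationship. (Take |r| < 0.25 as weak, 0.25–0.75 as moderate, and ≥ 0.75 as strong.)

r = -0.04 < 0 so the relationship is negative.
|r| = 0.04, which falls in the weak range.

weak negative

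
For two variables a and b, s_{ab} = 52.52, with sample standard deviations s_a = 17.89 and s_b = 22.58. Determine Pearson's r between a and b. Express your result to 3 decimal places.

r = Cov(a,b) / (s_a · s_b) = 52.52 / (17.89 × 22.58)
  = 52.52 / 403.9562 ≈ 0.130

0.130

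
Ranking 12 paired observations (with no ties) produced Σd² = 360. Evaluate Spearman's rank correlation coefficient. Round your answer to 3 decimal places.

-0.259

ρ = 1 − 6Σd² / [n(n²−1)] = 1 − 6×360 / (12×143)
  = 1 − 2160/1716 = 1 − 1.2587 ≈ -0.259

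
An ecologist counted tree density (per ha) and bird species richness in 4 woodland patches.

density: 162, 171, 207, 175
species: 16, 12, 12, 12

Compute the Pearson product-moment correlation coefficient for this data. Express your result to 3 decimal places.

-0.570

n = 4, Σx = 715, Σy = 52, Σx² = 128959, Σy² = 688, Σxy = 9228
nΣxy − ΣxΣy = 36912 − 37180 = -268
nΣx² − (Σx)² = 515836 − 511225 = 4611; nΣy² − (Σy)² = 2752 − 2704 = 48
r = -268 / √(4611 × 48) = -268 / 470.4551 ≈ -0.570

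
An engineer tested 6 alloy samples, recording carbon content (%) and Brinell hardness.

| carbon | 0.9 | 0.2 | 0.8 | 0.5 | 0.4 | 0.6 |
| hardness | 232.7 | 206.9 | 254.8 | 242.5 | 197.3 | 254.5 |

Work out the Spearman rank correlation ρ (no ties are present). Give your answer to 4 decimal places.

Rank carbon: 6, 1, 5, 3, 2, 4
Rank hardness: 3, 2, 6, 4, 1, 5
d = rank(carbon) − rank(hardness): 3, -1, -1, -1, 1, -1; Σd² = 14
ρ = 1 − 6Σd² / [n(n²−1)] = 1 − 6×14 / (6×35) = 1 − 84/210 ≈ 0.6000

0.6000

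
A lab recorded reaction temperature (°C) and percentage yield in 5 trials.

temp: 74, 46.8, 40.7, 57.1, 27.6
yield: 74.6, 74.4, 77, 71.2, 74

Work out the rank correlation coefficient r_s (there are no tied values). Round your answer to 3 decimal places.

0.000

Rank temp: 5, 3, 2, 4, 1
Rank yield: 4, 3, 5, 1, 2
d = rank(temp) − rank(yield): 1, 0, -3, 3, -1; Σd² = 20
ρ = 1 − 6Σd² / [n(n²−1)] = 1 − 6×20 / (5×24) = 1 − 120/120 ≈ 0.000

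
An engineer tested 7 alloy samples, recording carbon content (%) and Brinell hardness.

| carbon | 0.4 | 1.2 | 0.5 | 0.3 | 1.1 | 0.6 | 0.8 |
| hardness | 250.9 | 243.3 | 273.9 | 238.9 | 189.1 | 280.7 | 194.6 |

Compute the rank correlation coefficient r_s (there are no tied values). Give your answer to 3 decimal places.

Rank carbon: 2, 7, 3, 1, 6, 4, 5
Rank hardness: 5, 4, 6, 3, 1, 7, 2
d = rank(carbon) − rank(hardness): -3, 3, -3, -2, 5, -3, 3; Σd² = 74
ρ = 1 − 6Σd² / [n(n²−1)] = 1 − 6×74 / (7×48) = 1 − 444/336 ≈ -0.321

-0.321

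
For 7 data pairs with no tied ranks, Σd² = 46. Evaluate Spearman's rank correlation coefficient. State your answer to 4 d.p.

0.1786

ρ = 1 − 6Σd² / [n(n²−1)] = 1 − 6×46 / (7×48)
  = 1 − 276/336 = 1 − 0.82143 ≈ 0.1786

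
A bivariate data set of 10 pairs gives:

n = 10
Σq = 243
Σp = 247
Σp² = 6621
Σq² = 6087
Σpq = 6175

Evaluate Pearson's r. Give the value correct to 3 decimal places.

0.562

r = (nΣpq − ΣpΣq) / √[(nΣp² − (Σp)²)(nΣq² − (Σq)²)]
Numerator: 10×6175 − 247×243 = 1729
Denominator: √[(66210 − 61009)(60870 − 59049)] = √[5201 × 1821] = 3077.5024
r = 1729 / 3077.5024 ≈ 0.562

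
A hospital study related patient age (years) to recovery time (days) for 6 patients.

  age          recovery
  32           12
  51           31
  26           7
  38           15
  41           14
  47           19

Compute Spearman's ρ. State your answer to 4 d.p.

0.9429

Rank age: 2, 6, 1, 3, 4, 5
Rank recovery: 2, 6, 1, 4, 3, 5
d = rank(age) − rank(recovery): 0, 0, 0, -1, 1, 0; Σd² = 2
ρ = 1 − 6Σd² / [n(n²−1)] = 1 − 6×2 / (6×35) = 1 − 12/210 ≈ 0.9429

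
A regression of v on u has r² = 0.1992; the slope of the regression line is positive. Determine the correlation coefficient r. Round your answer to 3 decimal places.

|r| = √0.1992 = 0.446
The association is positive, so r = 0.446.

0.446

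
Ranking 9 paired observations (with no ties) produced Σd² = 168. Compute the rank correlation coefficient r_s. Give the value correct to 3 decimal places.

ρ = 1 − 6Σd² / [n(n²−1)] = 1 − 6×168 / (9×80)
  = 1 − 1008/720 = 1 − 1.4000 ≈ -0.400

-0.400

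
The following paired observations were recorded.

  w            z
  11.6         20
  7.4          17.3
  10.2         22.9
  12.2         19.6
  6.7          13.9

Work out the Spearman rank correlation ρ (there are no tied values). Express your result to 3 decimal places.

Rank w: 4, 2, 3, 5, 1
Rank z: 4, 2, 5, 3, 1
d = rank(w) − rank(z): 0, 0, -2, 2, 0; Σd² = 8
ρ = 1 − 6Σd² / [n(n²−1)] = 1 − 6×8 / (5×24) = 1 − 48/120 ≈ 0.600

0.600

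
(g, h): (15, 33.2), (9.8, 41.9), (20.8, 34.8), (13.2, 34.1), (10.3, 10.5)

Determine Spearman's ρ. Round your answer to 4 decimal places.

-0.1000

Rank g: 4, 1, 5, 3, 2
Rank h: 2, 5, 4, 3, 1
d = rank(g) − rank(h): 2, -4, 1, 0, 1; Σd² = 22
ρ = 1 − 6Σd² / [n(n²−1)] = 1 − 6×22 / (5×24) = 1 − 132/120 ≈ -0.1000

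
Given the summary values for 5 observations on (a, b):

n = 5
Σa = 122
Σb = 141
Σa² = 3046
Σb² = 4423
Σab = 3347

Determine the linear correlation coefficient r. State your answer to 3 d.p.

r = (nΣab − ΣaΣb) / √[(nΣa² − (Σa)²)(nΣb² − (Σb)²)]
Numerator: 5×3347 − 122×141 = -467
Denominator: √[(15230 − 14884)(22115 − 19881)] = √[346 × 2234] = 879.1837
r = -467 / 879.1837 ≈ -0.531

-0.531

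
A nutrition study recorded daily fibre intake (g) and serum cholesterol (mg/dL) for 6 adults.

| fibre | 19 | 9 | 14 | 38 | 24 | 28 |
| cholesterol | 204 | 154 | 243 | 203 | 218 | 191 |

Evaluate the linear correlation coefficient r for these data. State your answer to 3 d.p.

n = 6, Σx = 132, Σy = 1213, Σx² = 3442, Σy² = 249595, Σxy = 26958
nΣxy − ΣxΣy = 161748 − 160116 = 1632
nΣx² − (Σx)² = 20652 − 17424 = 3228; nΣy² − (Σy)² = 1497570 − 1471369 = 26201
r = 1632 / √(3228 × 26201) = 1632 / 9196.5661 ≈ 0.177

0.177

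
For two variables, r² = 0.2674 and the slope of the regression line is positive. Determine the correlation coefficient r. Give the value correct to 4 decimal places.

0.5171

|r| = √0.2674 = 0.5171
The association is positive, so r = 0.5171.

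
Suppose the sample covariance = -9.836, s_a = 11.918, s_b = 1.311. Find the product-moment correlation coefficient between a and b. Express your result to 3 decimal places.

-0.630

r = Cov(a,b) / (s_a · s_b) = -9.836 / (11.918 × 1.311)
  = -9.836 / 15.6245 ≈ -0.630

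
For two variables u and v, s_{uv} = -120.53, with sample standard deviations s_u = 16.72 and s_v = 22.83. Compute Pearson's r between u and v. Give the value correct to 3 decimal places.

-0.316

r = Cov(u,v) / (s_u · s_v) = -120.53 / (16.72 × 22.83)
  = -120.53 / 381.7176 ≈ -0.316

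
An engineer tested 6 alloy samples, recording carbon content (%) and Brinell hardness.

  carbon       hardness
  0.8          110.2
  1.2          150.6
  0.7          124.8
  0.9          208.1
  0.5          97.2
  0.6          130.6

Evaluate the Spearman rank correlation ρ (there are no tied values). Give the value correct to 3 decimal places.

0.714

Rank carbon: 4, 6, 3, 5, 1, 2
Rank hardness: 2, 5, 3, 6, 1, 4
d = rank(carbon) − rank(hardness): 2, 1, 0, -1, 0, -2; Σd² = 10
ρ = 1 − 6Σd² / [n(n²−1)] = 1 − 6×10 / (6×35) = 1 − 60/210 ≈ 0.714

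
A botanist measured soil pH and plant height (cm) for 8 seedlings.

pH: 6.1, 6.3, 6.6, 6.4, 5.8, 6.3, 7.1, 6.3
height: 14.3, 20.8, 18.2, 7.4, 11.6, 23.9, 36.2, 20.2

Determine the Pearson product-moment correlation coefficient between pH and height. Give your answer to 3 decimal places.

0.733

n = 8, Σx = 50.9, Σy = 152.6, Σx² = 324.85, Σy² = 3447.38, Σxy = 987.88
nΣxy − ΣxΣy = 7903.04 − 7767.34 = 135.7
nΣx² − (Σx)² = 2598.8 − 2590.81 = 7.99; nΣy² − (Σy)² = 27579.04 − 23286.76 = 4292.28
r = 135.7 / √(7.99 × 4292.28) = 135.7 / 185.1899 ≈ 0.733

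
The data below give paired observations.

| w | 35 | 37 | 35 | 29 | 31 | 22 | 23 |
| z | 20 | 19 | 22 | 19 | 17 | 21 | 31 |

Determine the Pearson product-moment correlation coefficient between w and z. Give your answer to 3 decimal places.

-0.529

n = 7, Σw = 212, Σz = 149, Σw² = 6634, Σz² = 3297, Σwz = 4426
nΣwz − ΣwΣz = 30982 − 31588 = -606
nΣw² − (Σw)² = 46438 − 44944 = 1494; nΣz² − (Σz)² = 23079 − 22201 = 878
r = -606 / √(1494 × 878) = -606 / 1145.3087 ≈ -0.529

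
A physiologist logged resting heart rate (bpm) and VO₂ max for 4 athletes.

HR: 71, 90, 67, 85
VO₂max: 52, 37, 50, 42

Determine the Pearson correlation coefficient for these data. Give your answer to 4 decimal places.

-0.9589

n = 4, Σx = 313, Σy = 181, Σx² = 24855, Σy² = 8337, Σxy = 13942
nΣxy − ΣxΣy = 55768 − 56653 = -885
nΣx² − (Σx)² = 99420 − 97969 = 1451; nΣy² − (Σy)² = 33348 − 32761 = 587
r = -885 / √(1451 × 587) = -885 / 922.8960 ≈ -0.9589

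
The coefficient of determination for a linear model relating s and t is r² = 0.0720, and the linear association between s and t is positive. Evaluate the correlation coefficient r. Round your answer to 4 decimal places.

0.2683

|r| = √0.0720 = 0.2683
The association is positive, so r = 0.2683.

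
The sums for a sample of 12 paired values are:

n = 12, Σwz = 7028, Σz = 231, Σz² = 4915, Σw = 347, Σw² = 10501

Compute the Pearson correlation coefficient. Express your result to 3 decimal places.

r = (nΣwz − ΣwΣz) / √[(nΣw² − (Σw)²)(nΣz² − (Σz)²)]
Numerator: 12×7028 − 347×231 = 4179
Denominator: √[(126012 − 120409)(58980 − 53361)] = √[5603 × 5619] = 5610.9943
r = 4179 / 5610.9943 ≈ 0.745

0.745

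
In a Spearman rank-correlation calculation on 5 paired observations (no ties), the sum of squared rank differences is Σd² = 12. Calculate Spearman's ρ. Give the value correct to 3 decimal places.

ρ = 1 − 6Σd² / [n(n²−1)] = 1 − 6×12 / (5×24)
  = 1 − 72/120 = 1 − 0.6000 ≈ 0.400

0.400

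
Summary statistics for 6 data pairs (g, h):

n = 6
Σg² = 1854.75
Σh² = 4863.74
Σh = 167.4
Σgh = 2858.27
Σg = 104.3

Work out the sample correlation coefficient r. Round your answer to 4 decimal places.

r = (nΣgh − ΣgΣh) / √[(nΣg² − (Σg)²)(nΣh² − (Σh)²)]
Numerator: 6×2858.27 − 104.3×167.4 = -310.2
Denominator: √[(11128.5 − 10878.49)(29182.44 − 28022.76)] = √[250.01 × 1159.68] = 538.4530
r = -310.2 / 538.4530 ≈ -0.5761

-0.5761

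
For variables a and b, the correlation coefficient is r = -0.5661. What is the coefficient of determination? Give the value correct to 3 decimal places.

r² = (-0.5661)² = 0.320

0.320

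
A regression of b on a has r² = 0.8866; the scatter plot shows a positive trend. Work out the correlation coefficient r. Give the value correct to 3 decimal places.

|r| = √0.8866 = 0.942
The association is positive, so r = 0.942.

0.942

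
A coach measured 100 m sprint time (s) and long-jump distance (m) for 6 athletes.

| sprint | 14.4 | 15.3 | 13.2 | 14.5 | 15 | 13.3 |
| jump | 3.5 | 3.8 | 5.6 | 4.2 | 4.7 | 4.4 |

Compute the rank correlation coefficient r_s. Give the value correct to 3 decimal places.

-0.429

Rank sprint: 3, 6, 1, 4, 5, 2
Rank jump: 1, 2, 6, 3, 5, 4
d = rank(sprint) − rank(jump): 2, 4, -5, 1, 0, -2; Σd² = 50
ρ = 1 − 6Σd² / [n(n²−1)] = 1 − 6×50 / (6×35) = 1 − 300/210 ≈ -0.429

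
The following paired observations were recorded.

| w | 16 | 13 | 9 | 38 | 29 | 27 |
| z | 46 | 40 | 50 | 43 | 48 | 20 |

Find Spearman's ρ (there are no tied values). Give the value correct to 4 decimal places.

Rank w: 3, 2, 1, 6, 5, 4
Rank z: 4, 2, 6, 3, 5, 1
d = rank(w) − rank(z): -1, 0, -5, 3, 0, 3; Σd² = 44
ρ = 1 − 6Σd² / [n(n²−1)] = 1 − 6×44 / (6×35) = 1 − 264/210 ≈ -0.2571

-0.2571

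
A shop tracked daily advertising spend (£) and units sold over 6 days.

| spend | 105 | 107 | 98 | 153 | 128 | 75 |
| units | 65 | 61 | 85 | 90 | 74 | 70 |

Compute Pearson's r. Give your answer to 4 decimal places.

n = 6, Σx = 666, Σy = 445, Σx² = 77496, Σy² = 33647, Σxy = 50174
nΣxy − ΣxΣy = 301044 − 296370 = 4674
nΣx² − (Σx)² = 464976 − 443556 = 21420; nΣy² − (Σy)² = 201882 − 198025 = 3857
r = 4674 / √(21420 × 3857) = 4674 / 9089.3861 ≈ 0.5142

0.5142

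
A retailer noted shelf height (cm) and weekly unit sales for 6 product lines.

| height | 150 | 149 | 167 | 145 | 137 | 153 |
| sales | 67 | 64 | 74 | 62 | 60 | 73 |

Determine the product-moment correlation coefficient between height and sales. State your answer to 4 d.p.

n = 6, Σx = 901, Σy = 400, Σx² = 135793, Σy² = 26834, Σxy = 60323
nΣxy − ΣxΣy = 361938 − 360400 = 1538
nΣx² − (Σx)² = 814758 − 811801 = 2957; nΣy² − (Σy)² = 161004 − 160000 = 1004
r = 1538 / √(2957 × 1004) = 1538 / 1723.0287 ≈ 0.8926

0.8926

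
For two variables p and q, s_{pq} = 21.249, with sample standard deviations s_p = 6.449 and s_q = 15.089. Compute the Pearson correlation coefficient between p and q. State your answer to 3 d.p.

0.218

r = Cov(p,q) / (s_p · s_q) = 21.249 / (6.449 × 15.089)
  = 21.249 / 97.3090 ≈ 0.218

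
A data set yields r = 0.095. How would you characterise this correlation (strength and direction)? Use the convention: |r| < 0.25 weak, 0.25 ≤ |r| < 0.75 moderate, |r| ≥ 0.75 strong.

r = 0.095 > 0 so the relationship is positive.
|r| = 0.095, which falls in the weak range.

weak positive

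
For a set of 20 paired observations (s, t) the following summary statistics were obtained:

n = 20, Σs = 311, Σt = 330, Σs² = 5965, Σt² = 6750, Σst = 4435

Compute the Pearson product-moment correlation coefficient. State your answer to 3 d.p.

-0.574

r = (nΣst − ΣsΣt) / √[(nΣs² − (Σs)²)(nΣt² − (Σt)²)]
Numerator: 20×4435 − 311×330 = -13930
Denominator: √[(119300 − 96721)(135000 − 108900)] = √[22579 × 26100] = 24275.7472
r = -13930 / 24275.7472 ≈ -0.574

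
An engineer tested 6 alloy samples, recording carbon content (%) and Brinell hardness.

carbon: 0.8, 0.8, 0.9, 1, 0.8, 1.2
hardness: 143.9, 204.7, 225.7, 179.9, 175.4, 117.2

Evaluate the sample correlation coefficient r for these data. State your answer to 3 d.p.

-0.528

n = 6, Σx = 5.5, Σy = 1046.8, Σx² = 5.17, Σy² = 190414.8, Σxy = 942.87
nΣxy − ΣxΣy = 5657.22 − 5757.4 = -100.18
nΣx² − (Σx)² = 31.02 − 30.25 = 0.77; nΣy² − (Σy)² = 1142488.8 − 1095790.24 = 46698.56
r = -100.18 / √(0.77 × 46698.56) = -100.18 / 189.6257 ≈ -0.528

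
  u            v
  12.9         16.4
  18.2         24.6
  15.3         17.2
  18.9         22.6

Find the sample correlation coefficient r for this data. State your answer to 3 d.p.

0.915

n = 4, Σu = 65.3, Σv = 80.8, Σu² = 1088.95, Σv² = 1680.72, Σuv = 1349.58
nΣuv − ΣuΣv = 5398.32 − 5276.24 = 122.08
nΣu² − (Σu)² = 4355.8 − 4264.09 = 91.71; nΣv² − (Σv)² = 6722.88 − 6528.64 = 194.24
r = 122.08 / √(91.71 × 194.24) = 122.08 / 133.4682 ≈ 0.915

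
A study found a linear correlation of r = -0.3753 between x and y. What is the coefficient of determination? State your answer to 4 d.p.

0.1409

r² = (-0.3753)² = 0.1409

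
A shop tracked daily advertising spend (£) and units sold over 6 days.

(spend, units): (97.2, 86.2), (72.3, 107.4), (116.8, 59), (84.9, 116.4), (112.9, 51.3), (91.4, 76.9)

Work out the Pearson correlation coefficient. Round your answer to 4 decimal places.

n = 6, Σx = 575.5, Σy = 497.2, Σx² = 56625.75, Σy² = 44540.46, Σxy = 45737.65
nΣxy − ΣxΣy = 274425.9 − 286138.6 = -11712.7
nΣx² − (Σx)² = 339754.5 − 331200.25 = 8554.25; nΣy² − (Σy)² = 267242.76 − 247207.84 = 20034.92
r = -11712.7 / √(8554.25 × 20034.92) = -11712.7 / 13091.3603 ≈ -0.8947

-0.8947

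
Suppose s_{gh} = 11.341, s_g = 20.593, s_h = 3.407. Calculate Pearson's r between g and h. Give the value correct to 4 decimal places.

0.1616

r = Cov(g,h) / (s_g · s_h) = 11.341 / (20.593 × 3.407)
  = 11.341 / 70.1604 ≈ 0.1616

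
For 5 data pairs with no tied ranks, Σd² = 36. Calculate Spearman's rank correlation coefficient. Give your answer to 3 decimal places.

-0.800

ρ = 1 − 6Σd² / [n(n²−1)] = 1 − 6×36 / (5×24)
  = 1 − 216/120 = 1 − 1.8000 ≈ -0.800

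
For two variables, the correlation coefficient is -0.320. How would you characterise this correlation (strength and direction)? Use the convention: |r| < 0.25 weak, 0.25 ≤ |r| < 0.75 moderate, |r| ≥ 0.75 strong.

moderate negative

r = -0.320 < 0 so the relationship is negative.
|r| = 0.320, which falls in the moderate range.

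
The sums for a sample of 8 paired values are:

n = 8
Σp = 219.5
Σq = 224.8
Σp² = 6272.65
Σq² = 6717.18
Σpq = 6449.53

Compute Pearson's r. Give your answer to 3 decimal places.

r = (nΣpq − ΣpΣq) / √[(nΣp² − (Σp)²)(nΣq² − (Σq)²)]
Numerator: 8×6449.53 − 219.5×224.8 = 2252.64
Denominator: √[(50181.2 − 48180.25)(53737.44 − 50535.04)] = √[2000.95 × 3202.4] = 2531.3716
r = 2252.64 / 2531.3716 ≈ 0.890

0.890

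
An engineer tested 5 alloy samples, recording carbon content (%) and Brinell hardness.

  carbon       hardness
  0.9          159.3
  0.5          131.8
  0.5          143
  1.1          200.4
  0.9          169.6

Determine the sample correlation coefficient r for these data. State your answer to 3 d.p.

0.938

n = 5, Σx = 3.9, Σy = 804.1, Σx² = 3.33, Σy² = 132121.05, Σxy = 653.85
nΣxy − ΣxΣy = 3269.25 − 3135.99 = 133.26
nΣx² − (Σx)² = 16.65 − 15.21 = 1.44; nΣy² − (Σy)² = 660605.25 − 646576.81 = 14028.44
r = 133.26 / √(1.44 × 14028.44) = 133.26 / 142.1301 ≈ 0.938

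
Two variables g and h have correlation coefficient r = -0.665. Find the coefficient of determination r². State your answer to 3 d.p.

r² = (-0.665)² = 0.442

0.442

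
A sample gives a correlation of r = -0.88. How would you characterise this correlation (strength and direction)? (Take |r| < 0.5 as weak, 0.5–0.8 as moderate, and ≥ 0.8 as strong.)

strong negative

r = -0.88 < 0 so the relationship is negative.
|r| = 0.88, which falls in the strong range.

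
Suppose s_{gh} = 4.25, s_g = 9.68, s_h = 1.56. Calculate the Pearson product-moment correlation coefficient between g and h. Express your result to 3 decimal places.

r = Cov(g,h) / (s_g · s_h) = 4.25 / (9.68 × 1.56)
  = 4.25 / 15.1008 ≈ 0.281

0.281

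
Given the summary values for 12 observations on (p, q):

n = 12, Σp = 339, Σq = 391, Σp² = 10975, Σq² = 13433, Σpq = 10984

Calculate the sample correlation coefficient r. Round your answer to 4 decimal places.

r = (nΣpq − ΣpΣq) / √[(nΣp² − (Σp)²)(nΣq² − (Σq)²)]
Numerator: 12×10984 − 339×391 = -741
Denominator: √[(131700 − 114921)(161196 − 152881)] = √[16779 × 8315] = 11811.7478
r = -741 / 11811.7478 ≈ -0.0627

-0.0627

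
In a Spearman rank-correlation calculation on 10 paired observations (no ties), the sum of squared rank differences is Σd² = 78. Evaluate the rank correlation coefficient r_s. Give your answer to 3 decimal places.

ρ = 1 − 6Σd² / [n(n²−1)] = 1 − 6×78 / (10×99)
  = 1 − 468/990 = 1 − 0.4727 ≈ 0.527

0.527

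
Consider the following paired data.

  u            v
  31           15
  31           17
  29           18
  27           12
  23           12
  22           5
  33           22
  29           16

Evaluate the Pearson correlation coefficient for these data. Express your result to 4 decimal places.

0.8898

n = 8, Σu = 225, Σv = 117, Σu² = 6435, Σv² = 1891, Σuv = 3414
nΣuv − ΣuΣv = 27312 − 26325 = 987
nΣu² − (Σu)² = 51480 − 50625 = 855; nΣv² − (Σv)² = 15128 − 13689 = 1439
r = 987 / √(855 × 1439) = 987 / 1109.2092 ≈ 0.8898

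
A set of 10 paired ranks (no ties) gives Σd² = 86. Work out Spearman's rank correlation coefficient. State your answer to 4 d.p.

ρ = 1 − 6Σd² / [n(n²−1)] = 1 − 6×86 / (10×99)
  = 1 − 516/990 = 1 − 0.52121 ≈ 0.4788

0.4788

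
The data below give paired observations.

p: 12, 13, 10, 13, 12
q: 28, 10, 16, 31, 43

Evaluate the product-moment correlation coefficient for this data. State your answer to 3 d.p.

n = 5, Σp = 60, Σq = 128, Σp² = 726, Σq² = 3950, Σpq = 1545
nΣpq − ΣpΣq = 7725 − 7680 = 45
nΣp² − (Σp)² = 3630 − 3600 = 30; nΣq² − (Σq)² = 19750 − 16384 = 3366
r = 45 / √(30 × 3366) = 45 / 317.7735 ≈ 0.142

0.142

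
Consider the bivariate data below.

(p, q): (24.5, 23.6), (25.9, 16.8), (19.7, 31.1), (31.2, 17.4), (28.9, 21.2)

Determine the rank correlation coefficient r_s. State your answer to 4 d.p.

-0.7000

Rank p: 2, 3, 1, 5, 4
Rank q: 4, 1, 5, 2, 3
d = rank(p) − rank(q): -2, 2, -4, 3, 1; Σd² = 34
ρ = 1 − 6Σd² / [n(n²−1)] = 1 − 6×34 / (5×24) = 1 − 204/120 ≈ -0.7000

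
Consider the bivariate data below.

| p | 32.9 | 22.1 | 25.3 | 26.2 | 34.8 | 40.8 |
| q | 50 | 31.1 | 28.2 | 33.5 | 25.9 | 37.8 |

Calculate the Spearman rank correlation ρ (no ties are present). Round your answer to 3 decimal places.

0.257

Rank p: 4, 1, 2, 3, 5, 6
Rank q: 6, 3, 2, 4, 1, 5
d = rank(p) − rank(q): -2, -2, 0, -1, 4, 1; Σd² = 26
ρ = 1 − 6Σd² / [n(n²−1)] = 1 − 6×26 / (6×35) = 1 − 156/210 ≈ 0.257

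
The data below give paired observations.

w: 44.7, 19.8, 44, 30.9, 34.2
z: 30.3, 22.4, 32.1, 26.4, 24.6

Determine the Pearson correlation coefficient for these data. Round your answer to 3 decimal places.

n = 5, Σw = 173.6, Σz = 135.8, Σw² = 6450.58, Σz² = 3752.38, Σwz = 4867.41
nΣwz − ΣwΣz = 24337.05 − 23574.88 = 762.17
nΣw² − (Σw)² = 32252.9 − 30136.96 = 2115.94; nΣz² − (Σz)² = 18761.9 − 18441.64 = 320.26
r = 762.17 / √(2115.94 × 320.26) = 762.17 / 823.1956 ≈ 0.926

0.926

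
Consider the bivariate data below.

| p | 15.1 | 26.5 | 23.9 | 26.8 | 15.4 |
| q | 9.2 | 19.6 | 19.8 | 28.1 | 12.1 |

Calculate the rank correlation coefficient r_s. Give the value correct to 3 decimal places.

Rank p: 1, 4, 3, 5, 2
Rank q: 1, 3, 4, 5, 2
d = rank(p) − rank(q): 0, 1, -1, 0, 0; Σd² = 2
ρ = 1 − 6Σd² / [n(n²−1)] = 1 − 6×2 / (5×24) = 1 − 12/120 ≈ 0.900

0.900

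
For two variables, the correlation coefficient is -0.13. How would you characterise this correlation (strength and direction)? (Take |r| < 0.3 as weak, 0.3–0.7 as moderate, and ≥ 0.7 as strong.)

r = -0.13 < 0 so the relationship is negative.
|r| = 0.13, which falls in the weak range.

weak negative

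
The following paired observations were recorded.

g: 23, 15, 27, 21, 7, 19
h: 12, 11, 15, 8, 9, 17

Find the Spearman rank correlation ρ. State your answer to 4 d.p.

0.3714

Rank g: 5, 2, 6, 4, 1, 3
Rank h: 4, 3, 5, 1, 2, 6
d = rank(g) − rank(h): 1, -1, 1, 3, -1, -3; Σd² = 22
ρ = 1 − 6Σd² / [n(n²−1)] = 1 − 6×22 / (6×35) = 1 − 132/210 ≈ 0.3714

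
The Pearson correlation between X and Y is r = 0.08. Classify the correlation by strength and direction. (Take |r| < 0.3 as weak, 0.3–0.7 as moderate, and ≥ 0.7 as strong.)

r = 0.08 > 0 so the relationship is positive.
|r| = 0.08, which falls in the weak range.

weak positive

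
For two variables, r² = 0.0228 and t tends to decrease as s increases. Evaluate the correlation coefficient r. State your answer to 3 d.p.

|r| = √0.0228 = 0.151
The association is negative, so r = −0.151.

-0.151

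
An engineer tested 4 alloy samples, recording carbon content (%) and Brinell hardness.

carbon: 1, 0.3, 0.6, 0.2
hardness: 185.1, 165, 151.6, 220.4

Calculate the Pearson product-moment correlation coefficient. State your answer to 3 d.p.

n = 4, Σx = 2.1, Σy = 722.1, Σx² = 1.49, Σy² = 133045.73, Σxy = 369.64
nΣxy − ΣxΣy = 1478.56 − 1516.41 = -37.85
nΣx² − (Σx)² = 5.96 − 4.41 = 1.55; nΣy² − (Σy)² = 532182.92 − 521428.41 = 10754.51
r = -37.85 / √(1.55 × 10754.51) = -37.85 / 129.1104 ≈ -0.293

-0.293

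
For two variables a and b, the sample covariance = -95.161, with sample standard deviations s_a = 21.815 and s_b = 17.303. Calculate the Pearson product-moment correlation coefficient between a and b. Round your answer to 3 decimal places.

-0.252

r = Cov(a,b) / (s_a · s_b) = -95.161 / (21.815 × 17.303)
  = -95.161 / 377.4649 ≈ -0.252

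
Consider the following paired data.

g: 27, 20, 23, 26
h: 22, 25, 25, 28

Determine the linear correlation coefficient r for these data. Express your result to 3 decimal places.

-0.129

n = 4, Σg = 96, Σh = 100, Σg² = 2334, Σh² = 2518, Σgh = 2397
nΣgh − ΣgΣh = 9588 − 9600 = -12
nΣg² − (Σg)² = 9336 − 9216 = 120; nΣh² − (Σh)² = 10072 − 10000 = 72
r = -12 / √(120 × 72) = -12 / 92.9516 ≈ -0.129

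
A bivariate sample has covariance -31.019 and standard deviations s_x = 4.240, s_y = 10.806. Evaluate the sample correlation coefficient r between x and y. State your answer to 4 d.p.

r = Cov(x,y) / (s_x · s_y) = -31.019 / (4.240 × 10.806)
  = -31.019 / 45.8174 ≈ -0.6770

-0.6770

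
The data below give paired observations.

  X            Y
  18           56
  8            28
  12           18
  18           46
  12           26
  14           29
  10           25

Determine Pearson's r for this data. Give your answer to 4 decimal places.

n = 7, ΣX = 92, ΣY = 228, ΣX² = 1296, ΣY² = 8502, ΣXY = 3244
nΣXY − ΣXΣY = 22708 − 20976 = 1732
nΣX² − (ΣX)² = 9072 − 8464 = 608; nΣY² − (ΣY)² = 59514 − 51984 = 7530
r = 1732 / √(608 × 7530) = 1732 / 2139.6822 ≈ 0.8095

0.8095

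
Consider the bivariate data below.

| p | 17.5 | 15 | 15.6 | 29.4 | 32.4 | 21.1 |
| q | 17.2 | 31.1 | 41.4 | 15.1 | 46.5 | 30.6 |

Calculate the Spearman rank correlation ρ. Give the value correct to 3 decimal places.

Rank p: 3, 1, 2, 5, 6, 4
Rank q: 2, 4, 5, 1, 6, 3
d = rank(p) − rank(q): 1, -3, -3, 4, 0, 1; Σd² = 36
ρ = 1 − 6Σd² / [n(n²−1)] = 1 − 6×36 / (6×35) = 1 − 216/210 ≈ -0.029

-0.029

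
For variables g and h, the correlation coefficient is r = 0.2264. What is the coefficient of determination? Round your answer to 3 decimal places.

0.051

r² = (0.2264)² = 0.051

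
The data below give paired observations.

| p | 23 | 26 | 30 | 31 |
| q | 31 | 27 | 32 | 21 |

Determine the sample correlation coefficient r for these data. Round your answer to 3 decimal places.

-0.479

n = 4, Σp = 110, Σq = 111, Σp² = 3066, Σq² = 3155, Σpq = 3026
nΣpq − ΣpΣq = 12104 − 12210 = -106
nΣp² − (Σp)² = 12264 − 12100 = 164; nΣq² − (Σq)² = 12620 − 12321 = 299
r = -106 / √(164 × 299) = -106 / 221.4407 ≈ -0.479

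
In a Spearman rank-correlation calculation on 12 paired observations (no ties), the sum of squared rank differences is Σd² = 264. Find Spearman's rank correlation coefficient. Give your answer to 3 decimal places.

0.077

ρ = 1 − 6Σd² / [n(n²−1)] = 1 − 6×264 / (12×143)
  = 1 − 1584/1716 = 1 − 0.9231 ≈ 0.077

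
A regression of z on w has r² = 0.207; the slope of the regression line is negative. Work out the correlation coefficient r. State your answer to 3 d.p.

-0.455

|r| = √0.207 = 0.455
The association is negative, so r = −0.455.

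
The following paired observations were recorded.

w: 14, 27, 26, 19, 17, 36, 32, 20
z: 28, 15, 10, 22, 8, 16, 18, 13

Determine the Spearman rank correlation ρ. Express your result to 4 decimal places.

Rank w: 1, 6, 5, 3, 2, 8, 7, 4
Rank z: 8, 4, 2, 7, 1, 5, 6, 3
d = rank(w) − rank(z): -7, 2, 3, -4, 1, 3, 1, 1; Σd² = 90
ρ = 1 − 6Σd² / [n(n²−1)] = 1 − 6×90 / (8×63) = 1 − 540/504 ≈ -0.0714

-0.0714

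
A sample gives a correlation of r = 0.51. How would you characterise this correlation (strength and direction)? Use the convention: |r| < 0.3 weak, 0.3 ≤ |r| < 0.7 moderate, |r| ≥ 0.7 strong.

moderate positive

r = 0.51 > 0 so the relationship is positive.
|r| = 0.51, which falls in the moderate range.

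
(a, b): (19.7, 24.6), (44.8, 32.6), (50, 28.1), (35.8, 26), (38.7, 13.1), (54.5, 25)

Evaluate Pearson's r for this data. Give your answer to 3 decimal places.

0.218

n = 6, Σa = 243.5, Σb = 149.4, Σa² = 10644.71, Σb² = 3930.14, Σab = 6150.37
nΣab − ΣaΣb = 36902.22 − 36378.9 = 523.32
nΣa² − (Σa)² = 63868.26 − 59292.25 = 4576.01; nΣb² − (Σb)² = 23580.84 − 22320.36 = 1260.48
r = 523.32 / √(4576.01 × 1260.48) = 523.32 / 2401.6597 ≈ 0.218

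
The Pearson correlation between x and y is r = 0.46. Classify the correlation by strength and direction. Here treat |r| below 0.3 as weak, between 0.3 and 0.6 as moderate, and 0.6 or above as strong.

moderate positive

r = 0.46 > 0 so the relationship is positive.
|r| = 0.46, which falls in the moderate range.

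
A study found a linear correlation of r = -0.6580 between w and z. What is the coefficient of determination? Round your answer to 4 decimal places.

0.4330

r² = (-0.6580)² = 0.4330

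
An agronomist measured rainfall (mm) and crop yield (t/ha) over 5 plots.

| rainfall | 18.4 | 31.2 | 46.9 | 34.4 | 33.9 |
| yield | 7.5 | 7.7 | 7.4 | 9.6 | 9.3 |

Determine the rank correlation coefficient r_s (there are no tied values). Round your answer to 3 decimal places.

0.000

Rank rainfall: 1, 2, 5, 4, 3
Rank yield: 2, 3, 1, 5, 4
d = rank(rainfall) − rank(yield): -1, -1, 4, -1, -1; Σd² = 20
ρ = 1 − 6Σd² / [n(n²−1)] = 1 − 6×20 / (5×24) = 1 − 120/120 ≈ 0.000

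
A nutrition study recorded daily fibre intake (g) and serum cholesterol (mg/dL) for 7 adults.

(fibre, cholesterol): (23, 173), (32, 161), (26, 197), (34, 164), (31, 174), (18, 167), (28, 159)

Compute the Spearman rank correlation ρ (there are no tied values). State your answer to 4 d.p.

-0.3571

Rank fibre: 2, 6, 3, 7, 5, 1, 4
Rank cholesterol: 5, 2, 7, 3, 6, 4, 1
d = rank(fibre) − rank(cholesterol): -3, 4, -4, 4, -1, -3, 3; Σd² = 76
ρ = 1 − 6Σd² / [n(n²−1)] = 1 − 6×76 / (7×48) = 1 − 456/336 ≈ -0.3571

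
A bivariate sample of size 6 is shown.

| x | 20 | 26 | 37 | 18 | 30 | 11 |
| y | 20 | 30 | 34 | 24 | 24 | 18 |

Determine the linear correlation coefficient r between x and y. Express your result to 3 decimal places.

n = 6, Σx = 142, Σy = 150, Σx² = 3790, Σy² = 3932, Σxy = 3788
nΣxy − ΣxΣy = 22728 − 21300 = 1428
nΣx² − (Σx)² = 22740 − 20164 = 2576; nΣy² − (Σy)² = 23592 − 22500 = 1092
r = 1428 / √(2576 × 1092) = 1428 / 1677.1977 ≈ 0.851

0.851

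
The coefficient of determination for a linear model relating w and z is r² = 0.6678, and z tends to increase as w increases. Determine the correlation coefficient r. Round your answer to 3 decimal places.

|r| = √0.6678 = 0.817
The association is positive, so r = 0.817.

0.817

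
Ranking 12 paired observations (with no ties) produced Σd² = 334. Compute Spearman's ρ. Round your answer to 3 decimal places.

ρ = 1 − 6Σd² / [n(n²−1)] = 1 − 6×334 / (12×143)
  = 1 − 2004/1716 = 1 − 1.1678 ≈ -0.168

-0.168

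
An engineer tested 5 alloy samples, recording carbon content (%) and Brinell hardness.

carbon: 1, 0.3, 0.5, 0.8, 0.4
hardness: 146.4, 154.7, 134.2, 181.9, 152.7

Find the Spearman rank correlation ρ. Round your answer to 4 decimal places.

Rank carbon: 5, 1, 3, 4, 2
Rank hardness: 2, 4, 1, 5, 3
d = rank(carbon) − rank(hardness): 3, -3, 2, -1, -1; Σd² = 24
ρ = 1 − 6Σd² / [n(n²−1)] = 1 − 6×24 / (5×24) = 1 − 144/120 ≈ -0.2000

-0.2000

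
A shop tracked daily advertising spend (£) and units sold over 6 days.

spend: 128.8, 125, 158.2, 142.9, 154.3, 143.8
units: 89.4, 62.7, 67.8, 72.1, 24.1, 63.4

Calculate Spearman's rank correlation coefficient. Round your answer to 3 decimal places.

-0.200

Rank spend: 2, 1, 6, 3, 5, 4
Rank units: 6, 2, 4, 5, 1, 3
d = rank(spend) − rank(units): -4, -1, 2, -2, 4, 1; Σd² = 42
ρ = 1 − 6Σd² / [n(n²−1)] = 1 − 6×42 / (6×35) = 1 − 252/210 ≈ -0.200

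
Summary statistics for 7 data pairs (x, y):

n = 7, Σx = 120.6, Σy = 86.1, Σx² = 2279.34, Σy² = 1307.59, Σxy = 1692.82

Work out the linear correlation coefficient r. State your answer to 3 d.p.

0.936

r = (nΣxy − ΣxΣy) / √[(nΣx² − (Σx)²)(nΣy² − (Σy)²)]
Numerator: 7×1692.82 − 120.6×86.1 = 1466.08
Denominator: √[(15955.38 − 14544.36)(9153.13 − 7413.21)] = √[1411.02 × 1739.92] = 1566.8637
r = 1466.08 / 1566.8637 ≈ 0.936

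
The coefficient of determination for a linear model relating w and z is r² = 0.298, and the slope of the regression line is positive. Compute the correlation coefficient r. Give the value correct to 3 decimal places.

0.546

|r| = √0.298 = 0.546
The association is positive, so r = 0.546.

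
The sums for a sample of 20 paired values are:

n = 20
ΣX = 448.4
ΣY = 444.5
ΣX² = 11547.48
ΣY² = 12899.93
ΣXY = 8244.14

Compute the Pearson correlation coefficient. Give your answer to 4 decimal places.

-0.8103

r = (nΣXY − ΣXΣY) / √[(nΣX² − (ΣX)²)(nΣY² − (ΣY)²)]
Numerator: 20×8244.14 − 448.4×444.5 = -34431
Denominator: √[(230949.6 − 201062.56)(257998.6 − 197580.25)] = √[29887.04 × 60418.35] = 42493.8306
r = -34431 / 42493.8306 ≈ -0.8103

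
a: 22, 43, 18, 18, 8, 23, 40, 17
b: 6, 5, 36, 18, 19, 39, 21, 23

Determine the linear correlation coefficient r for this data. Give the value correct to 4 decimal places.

-0.3389

n = 8, Σa = 189, Σb = 167, Σa² = 5463, Σb² = 4533, Σab = 3599
nΣab − ΣaΣb = 28792 − 31563 = -2771
nΣa² − (Σa)² = 43704 − 35721 = 7983; nΣb² − (Σb)² = 36264 − 27889 = 8375
r = -2771 / √(7983 × 8375) = -2771 / 8176.6512 ≈ -0.3389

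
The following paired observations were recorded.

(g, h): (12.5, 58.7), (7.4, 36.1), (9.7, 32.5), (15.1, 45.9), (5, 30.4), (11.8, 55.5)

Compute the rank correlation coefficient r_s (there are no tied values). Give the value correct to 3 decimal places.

0.771

Rank g: 5, 2, 3, 6, 1, 4
Rank h: 6, 3, 2, 4, 1, 5
d = rank(g) − rank(h): -1, -1, 1, 2, 0, -1; Σd² = 8
ρ = 1 − 6Σd² / [n(n²−1)] = 1 − 6×8 / (6×35) = 1 − 48/210 ≈ 0.771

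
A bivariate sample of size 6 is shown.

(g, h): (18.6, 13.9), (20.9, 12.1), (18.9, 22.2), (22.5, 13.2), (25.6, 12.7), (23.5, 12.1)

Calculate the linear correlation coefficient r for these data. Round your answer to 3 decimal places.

n = 6, Σg = 130, Σh = 86.2, Σg² = 2853.84, Σh² = 1314.4, Σgh = 1837.48
nΣgh − ΣgΣh = 11024.88 − 11206 = -181.12
nΣg² − (Σg)² = 17123.04 − 16900 = 223.04; nΣh² − (Σh)² = 7886.4 − 7430.44 = 455.96
r = -181.12 / √(223.04 × 455.96) = -181.12 / 318.9002 ≈ -0.568

-0.568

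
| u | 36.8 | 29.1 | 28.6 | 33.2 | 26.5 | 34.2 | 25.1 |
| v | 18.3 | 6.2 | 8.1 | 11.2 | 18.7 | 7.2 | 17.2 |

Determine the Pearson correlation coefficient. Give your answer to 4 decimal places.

n = 7, Σu = 213.5, Σv = 86.9, Σu² = 6623.15, Σv² = 1261.75, Σuv = 2630.87
nΣuv − ΣuΣv = 18416.09 − 18553.15 = -137.06
nΣu² − (Σu)² = 46362.05 − 45582.25 = 779.8; nΣv² − (Σv)² = 8832.25 − 7551.61 = 1280.64
r = -137.06 / √(779.8 × 1280.64) = -137.06 / 999.3213 ≈ -0.1372

-0.1372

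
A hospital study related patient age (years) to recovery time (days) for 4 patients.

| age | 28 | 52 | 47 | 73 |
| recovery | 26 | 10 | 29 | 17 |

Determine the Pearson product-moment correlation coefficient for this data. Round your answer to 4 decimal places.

n = 4, Σx = 200, Σy = 82, Σx² = 11026, Σy² = 1906, Σxy = 3852
nΣxy − ΣxΣy = 15408 − 16400 = -992
nΣx² − (Σx)² = 44104 − 40000 = 4104; nΣy² − (Σy)² = 7624 − 6724 = 900
r = -992 / √(4104 × 900) = -992 / 1921.8741 ≈ -0.5162

-0.5162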